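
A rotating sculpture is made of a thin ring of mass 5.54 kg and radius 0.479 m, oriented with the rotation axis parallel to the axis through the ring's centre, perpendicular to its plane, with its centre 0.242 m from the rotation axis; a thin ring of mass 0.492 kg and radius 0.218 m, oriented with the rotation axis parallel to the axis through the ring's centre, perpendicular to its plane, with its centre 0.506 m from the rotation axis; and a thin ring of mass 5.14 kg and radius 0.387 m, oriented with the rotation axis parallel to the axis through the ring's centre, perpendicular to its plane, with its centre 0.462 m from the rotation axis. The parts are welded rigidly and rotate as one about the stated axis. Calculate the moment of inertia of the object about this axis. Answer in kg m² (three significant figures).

Thin ring: I_cm = MR² = (5.54)(0.479)² = 1.2711 kg m²; centre at d = 0.242 m, so I = I_cm + Md² gives I = 1.2711 + (5.54)(0.242)² = 1.5955 kg m².
Thin ring: I_cm = MR² = (0.492)(0.218)² = 0.023382 kg m²; centre at d = 0.506 m, so I = I_cm + Md² gives I = 0.023382 + (0.492)(0.506)² = 0.14935 kg m².
Thin ring: I_cm = MR² = (5.14)(0.387)² = 0.76981 kg m²; centre at d = 0.462 m, so I = I_cm + Md² gives I = 0.76981 + (5.14)(0.462)² = 1.8669 kg m².
Total I = 1.5955 + 0.14935 + 1.8669 = 3.6118 kg m².

3.61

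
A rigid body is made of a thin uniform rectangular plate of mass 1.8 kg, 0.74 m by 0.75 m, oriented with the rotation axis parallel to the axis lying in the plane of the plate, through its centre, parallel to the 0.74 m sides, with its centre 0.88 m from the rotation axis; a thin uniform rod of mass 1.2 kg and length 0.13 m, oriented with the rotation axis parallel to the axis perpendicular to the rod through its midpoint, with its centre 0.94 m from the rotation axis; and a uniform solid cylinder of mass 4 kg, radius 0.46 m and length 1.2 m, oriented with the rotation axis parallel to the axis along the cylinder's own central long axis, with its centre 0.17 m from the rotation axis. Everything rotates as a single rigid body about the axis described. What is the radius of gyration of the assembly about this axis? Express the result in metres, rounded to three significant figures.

Rectangular plate: I_cm = (1/12)Mb² = (1/12)(1.8)(0.75)² = 0.084375 kg m^2; centre at d = 0.88 m, so I = I_cm + Md² gives I = 0.084375 + (1.8)(0.88)² = 1.4783 kg m^2.
Thin rod: I_cm = (1/12)ML² = (1/12)(1.2)(0.13)² = 0.00169 kg m^2; centre at d = 0.94 m, so I = I_cm + Md² gives I = 0.00169 + (1.2)(0.94)² = 1.062 kg m^2.
Solid cylinder: I_cm = (1/2)MR² = (1/2)(4)(0.46)² = 0.4232 kg m^2; centre at d = 0.17 m, so I = I_cm + Md² gives I = 0.4232 + (4)(0.17)² = 0.5388 kg m^2.
Total I = 3.0791 kg m^2; total mass M = 7 kg.
k = √(I/M) = √(3.0791/7) = 0.66323 m.

0.663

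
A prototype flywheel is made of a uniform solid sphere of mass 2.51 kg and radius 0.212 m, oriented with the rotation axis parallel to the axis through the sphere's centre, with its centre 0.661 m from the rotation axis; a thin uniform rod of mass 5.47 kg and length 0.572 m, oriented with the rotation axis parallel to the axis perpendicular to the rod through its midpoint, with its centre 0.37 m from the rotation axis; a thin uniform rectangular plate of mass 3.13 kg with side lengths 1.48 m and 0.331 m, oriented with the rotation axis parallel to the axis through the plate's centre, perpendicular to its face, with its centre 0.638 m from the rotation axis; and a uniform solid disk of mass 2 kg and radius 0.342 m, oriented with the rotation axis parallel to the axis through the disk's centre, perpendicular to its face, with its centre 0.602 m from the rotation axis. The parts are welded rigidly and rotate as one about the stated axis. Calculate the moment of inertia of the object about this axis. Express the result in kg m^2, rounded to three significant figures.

4.76

Solid sphere: I_cm = (2/5)MR² = (2/5)(2.51)(0.212)² = 0.045124 kg m^2; centre at d = 0.661 m, so I = I_cm + Md² gives I = 0.045124 + (2.51)(0.661)² = 1.1418 kg m^2.
Thin rod: I_cm = (1/12)ML² = (1/12)(5.47)(0.572)² = 0.14914 kg m^2; centre at d = 0.37 m, so I = I_cm + Md² gives I = 0.14914 + (5.47)(0.37)² = 0.89798 kg m^2.
Rectangular plate: I_cm = (1/12)M(a²+b²) = (1/12)(3.13)[(1.48)² + (0.331)²] = 0.59991 kg m^2; centre at d = 0.638 m, so I = I_cm + Md² gives I = 0.59991 + (3.13)(0.638)² = 1.874 kg m^2.
Solid disk: I_cm = (1/2)MR² = (1/2)(2)(0.342)² = 0.11696 kg m^2; centre at d = 0.602 m, so I = I_cm + Md² gives I = 0.11696 + (2)(0.602)² = 0.84177 kg m^2.
Total I = 1.1418 + 0.89798 + 1.874 + 0.84177 = 4.7555 kg m^2.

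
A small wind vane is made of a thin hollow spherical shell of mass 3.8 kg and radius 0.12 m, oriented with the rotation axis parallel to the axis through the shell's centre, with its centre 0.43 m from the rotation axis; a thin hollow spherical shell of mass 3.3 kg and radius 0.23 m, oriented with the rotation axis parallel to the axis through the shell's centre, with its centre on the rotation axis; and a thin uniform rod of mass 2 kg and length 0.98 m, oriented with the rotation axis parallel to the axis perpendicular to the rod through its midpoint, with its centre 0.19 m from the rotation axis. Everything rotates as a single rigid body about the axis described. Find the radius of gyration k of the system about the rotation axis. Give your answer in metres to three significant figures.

Spherical shell: I_cm = (2/3)MR² = (2/3)(3.8)(0.12)² = 0.03648 kg m²; centre at d = 0.43 m, so the parallel axis theorem gives I = 0.03648 + (3.8)(0.43)² = 0.7391 kg m².
Spherical shell: I_cm = (2/3)MR² = (2/3)(3.3)(0.23)² = 0.11638 kg m²; axis through the centre, so I = 0.11638 kg m².
Thin rod: I_cm = (1/12)ML² = (1/12)(2)(0.98)² = 0.16007 kg m²; centre at d = 0.19 m, so the parallel axis theorem gives I = 0.16007 + (2)(0.19)² = 0.23227 kg m².
Total I = 1.0877 kg m²; total mass M = 9.1 kg.
k = √(I/M) = √(1.0877/9.1) = 0.34573 m.

0.346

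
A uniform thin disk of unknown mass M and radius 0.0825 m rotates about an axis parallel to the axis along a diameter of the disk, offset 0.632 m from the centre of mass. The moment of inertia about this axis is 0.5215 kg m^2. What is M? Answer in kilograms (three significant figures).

1.30

I = I_cm + Md² = (1/4)MR² + Md² = M·[0.25·(0.0825)² + (0.632)²] = M·0.40113.
So M = 0.5215 / 0.40113 = 1.3001 kg.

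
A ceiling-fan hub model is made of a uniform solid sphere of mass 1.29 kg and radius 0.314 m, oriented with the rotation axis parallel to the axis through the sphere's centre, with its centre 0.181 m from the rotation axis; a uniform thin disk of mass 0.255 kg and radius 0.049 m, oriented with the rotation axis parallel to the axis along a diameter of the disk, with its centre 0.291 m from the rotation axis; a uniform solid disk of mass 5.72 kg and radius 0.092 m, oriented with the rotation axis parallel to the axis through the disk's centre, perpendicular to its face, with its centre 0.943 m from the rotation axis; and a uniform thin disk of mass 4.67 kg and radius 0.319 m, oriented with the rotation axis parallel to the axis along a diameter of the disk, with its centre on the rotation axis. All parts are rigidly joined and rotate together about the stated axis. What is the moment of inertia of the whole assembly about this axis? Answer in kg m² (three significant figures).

Solid sphere: I_cm = (2/5)MR² = (2/5)(1.29)(0.314)² = 0.050876 kg m²; centre at d = 0.181 m, so the parallel axis theorem gives I = 0.050876 + (1.29)(0.181)² = 0.093137 kg m².
Thin disk: I_cm = (1/4)MR² = (1/4)(0.255)(0.049)² = 0.00015306 kg m²; centre at d = 0.291 m, so the parallel axis theorem gives I = 0.00015306 + (0.255)(0.291)² = 0.021747 kg m².
Solid disk: I_cm = (1/2)MR² = (1/2)(5.72)(0.092)² = 0.024207 kg m²; centre at d = 0.943 m, so the parallel axis theorem gives I = 0.024207 + (5.72)(0.943)² = 5.1107 kg m².
Thin disk: I_cm = (1/4)MR² = (1/4)(4.67)(0.319)² = 0.11881 kg m²; axis through the centre, so I = 0.11881 kg m².
Total I = 0.093137 + 0.021747 + 5.1107 + 0.11881 = 5.3444 kg m².

5.34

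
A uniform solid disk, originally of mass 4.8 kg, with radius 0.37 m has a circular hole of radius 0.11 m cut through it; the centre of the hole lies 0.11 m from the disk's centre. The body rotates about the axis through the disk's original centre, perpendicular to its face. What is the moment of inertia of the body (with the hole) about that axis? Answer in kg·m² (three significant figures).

Unpierced body about its centre: I₀ = (1/2)MR² = (1/2)(4.8)(0.37)² = 0.32856 kg·m².
The removed disk has mass m = M·(r/R)² = (4.8)(0.11/0.37)² = 0.42425 kg (same uniform areal density).
Its moment of inertia about the rotation axis (parallel-axis theorem): I_hole = (1/2)mr² + md² = (1/2)(0.42425)(0.11)² + (0.42425)(0.11)² = 0.0077002 kg·m².
Treating the hole as negative mass, I = I₀ − I_hole = 0.32856 − 0.0077002 = 0.32086 kg·m².

0.321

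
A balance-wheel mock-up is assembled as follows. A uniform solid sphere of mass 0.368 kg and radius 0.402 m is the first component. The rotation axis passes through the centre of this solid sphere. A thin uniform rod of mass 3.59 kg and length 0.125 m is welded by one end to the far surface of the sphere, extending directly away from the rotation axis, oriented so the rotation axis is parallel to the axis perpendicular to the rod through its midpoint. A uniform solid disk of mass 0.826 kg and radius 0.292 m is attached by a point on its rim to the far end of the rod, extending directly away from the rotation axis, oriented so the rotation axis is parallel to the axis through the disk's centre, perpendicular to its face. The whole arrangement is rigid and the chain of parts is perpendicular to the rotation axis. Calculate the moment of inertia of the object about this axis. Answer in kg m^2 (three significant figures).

Solid sphere: I_cm = (2/5)MR² = (2/5)(0.368)(0.402)² = 0.023788 kg m^2; axis through the centre, so I = 0.023788 kg m^2.
Thin rod: I_cm = (1/12)ML² = (1/12)(3.59)(0.125)² = 0.0046745 kg m^2; centre at d = 0.402 + 0.0625 = 0.4645 m, so the parallel axis theorem gives I = 0.0046745 + (3.59)(0.4645)² = 0.77925 kg m^2.
Solid disk: I_cm = (1/2)MR² = (1/2)(0.826)(0.292)² = 0.035214 kg m^2; centre at d = 0.402 + 0.0625 + 0.0625 + 0.292 = 0.819 m, so the parallel axis theorem gives I = 0.035214 + (0.826)(0.819)² = 0.58926 kg m^2.
Total I = 0.023788 + 0.77925 + 0.58926 = 1.3923 kg m^2.

1.39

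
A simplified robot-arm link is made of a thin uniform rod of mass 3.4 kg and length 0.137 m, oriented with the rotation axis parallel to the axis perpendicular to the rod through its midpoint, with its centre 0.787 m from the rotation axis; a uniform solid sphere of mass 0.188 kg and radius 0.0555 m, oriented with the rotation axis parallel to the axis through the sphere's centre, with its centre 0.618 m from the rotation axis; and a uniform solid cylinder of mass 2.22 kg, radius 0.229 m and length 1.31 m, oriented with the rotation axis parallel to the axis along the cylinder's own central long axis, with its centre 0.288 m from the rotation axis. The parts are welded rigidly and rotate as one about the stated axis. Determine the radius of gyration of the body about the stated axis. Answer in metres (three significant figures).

0.646

Thin rod: I_cm = (1/12)ML² = (1/12)(3.4)(0.137)² = 0.0053179 kg m^2; centre at d = 0.787 m, so the parallel axis theorem gives I = 0.0053179 + (3.4)(0.787)² = 2.1112 kg m^2.
Solid sphere: I_cm = (2/5)MR² = (2/5)(0.188)(0.0555)² = 0.00023163 kg m^2; centre at d = 0.618 m, so the parallel axis theorem gives I = 0.00023163 + (0.188)(0.618)² = 0.072033 kg m^2.
Solid cylinder: I_cm = (1/2)MR² = (1/2)(2.22)(0.229)² = 0.05821 kg m^2; centre at d = 0.288 m, so the parallel axis theorem gives I = 0.05821 + (2.22)(0.288)² = 0.24235 kg m^2.
Total I = 2.4256 kg m^2; total mass M = 5.808 kg.
k = √(I/M) = √(2.4256/5.808) = 0.64624 m.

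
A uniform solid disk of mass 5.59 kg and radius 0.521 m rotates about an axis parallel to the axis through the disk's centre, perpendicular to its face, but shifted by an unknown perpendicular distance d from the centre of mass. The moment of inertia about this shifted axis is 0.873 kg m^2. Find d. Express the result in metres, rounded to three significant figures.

0.143

About the centre-of-mass axis, I_cm = (1/2)MR² = (1/2)(5.59)(0.521)² = 0.75868 kg m^2.
Parallel axis theorem: I = I_cm + Md², so Md² = 0.873 − 0.75868 = 0.11432 kg m^2.
d = √(0.11432 / 5.59) = 0.14301 m.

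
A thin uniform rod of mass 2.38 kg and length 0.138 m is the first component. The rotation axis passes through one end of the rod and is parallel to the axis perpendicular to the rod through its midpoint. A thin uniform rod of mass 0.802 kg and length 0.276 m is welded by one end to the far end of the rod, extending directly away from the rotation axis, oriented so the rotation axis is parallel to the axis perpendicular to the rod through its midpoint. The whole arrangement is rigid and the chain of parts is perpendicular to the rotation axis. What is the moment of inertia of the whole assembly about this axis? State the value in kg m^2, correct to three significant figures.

Thin rod: I_cm = (1/12)ML² = (1/12)(2.38)(0.138)² = 0.0037771 kg m^2; centre at d = 0.069 m, so the parallel axis theorem gives I = 0.0037771 + (2.38)(0.069)² = 0.015108 kg m^2.
Thin rod: I_cm = (1/12)ML² = (1/12)(0.802)(0.276)² = 0.0050911 kg m^2; centre at d = 0.069 + 0.069 + 0.138 = 0.276 m, so the parallel axis theorem gives I = 0.0050911 + (0.802)(0.276)² = 0.066184 kg m^2.
Total I = 0.015108 + 0.066184 = 0.081292 kg m^2.

0.0813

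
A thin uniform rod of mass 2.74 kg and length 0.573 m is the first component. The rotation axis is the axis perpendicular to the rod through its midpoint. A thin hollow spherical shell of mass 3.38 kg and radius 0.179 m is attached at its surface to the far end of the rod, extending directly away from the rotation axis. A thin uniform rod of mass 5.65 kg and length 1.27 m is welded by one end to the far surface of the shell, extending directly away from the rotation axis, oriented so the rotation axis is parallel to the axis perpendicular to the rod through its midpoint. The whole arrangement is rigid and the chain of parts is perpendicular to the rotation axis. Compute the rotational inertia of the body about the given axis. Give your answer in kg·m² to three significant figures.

10.9

Thin rod: I_cm = (1/12)ML² = (1/12)(2.74)(0.573)² = 0.074968 kg·m²; axis through the centre, so I = 0.074968 kg·m².
Spherical shell: I_cm = (2/3)MR² = (2/3)(3.38)(0.179)² = 0.072199 kg·m²; centre at d = 0.2865 + 0.179 = 0.4655 m, so the parallel axis theorem gives I = 0.072199 + (3.38)(0.4655)² = 0.80461 kg·m².
Thin rod: I_cm = (1/12)ML² = (1/12)(5.65)(1.27)² = 0.75941 kg·m²; centre at d = 0.2865 + 0.179 + 0.179 + 0.635 = 1.2795 m, so the parallel axis theorem gives I = 0.75941 + (5.65)(1.2795)² = 10.009 kg·m².
Total I = 0.074968 + 0.80461 + 10.009 = 10.889 kg·m².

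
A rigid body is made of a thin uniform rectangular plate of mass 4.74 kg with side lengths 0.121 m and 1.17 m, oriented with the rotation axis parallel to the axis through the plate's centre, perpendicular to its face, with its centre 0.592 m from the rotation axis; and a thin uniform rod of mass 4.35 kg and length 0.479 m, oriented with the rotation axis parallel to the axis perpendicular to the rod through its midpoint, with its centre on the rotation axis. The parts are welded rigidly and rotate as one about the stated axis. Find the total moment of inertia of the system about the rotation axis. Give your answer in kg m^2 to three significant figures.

Rectangular plate: I_cm = (1/12)M(a²+b²) = (1/12)(4.74)[(0.121)² + (1.17)²] = 0.5465 kg m^2; centre at d = 0.592 m, so the parallel axis theorem gives I = 0.5465 + (4.74)(0.592)² = 2.2077 kg m^2.
Thin rod: I_cm = (1/12)ML² = (1/12)(4.35)(0.479)² = 0.083172 kg m^2; axis through the centre, so I = 0.083172 kg m^2.
Total I = 2.2077 + 0.083172 = 2.2909 kg m^2.

2.29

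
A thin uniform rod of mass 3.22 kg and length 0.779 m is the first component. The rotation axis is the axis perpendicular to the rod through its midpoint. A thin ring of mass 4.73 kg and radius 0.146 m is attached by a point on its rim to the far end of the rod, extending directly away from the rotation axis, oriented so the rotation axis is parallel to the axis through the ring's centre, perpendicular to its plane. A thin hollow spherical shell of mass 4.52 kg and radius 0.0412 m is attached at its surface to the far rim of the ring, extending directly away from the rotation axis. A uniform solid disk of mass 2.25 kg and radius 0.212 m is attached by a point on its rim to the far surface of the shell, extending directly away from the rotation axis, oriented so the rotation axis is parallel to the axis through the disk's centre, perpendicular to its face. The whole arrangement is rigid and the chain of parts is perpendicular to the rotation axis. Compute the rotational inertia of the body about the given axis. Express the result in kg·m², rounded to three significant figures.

6.18

Thin rod: I_cm = (1/12)ML² = (1/12)(3.22)(0.779)² = 0.16284 kg·m²; axis through the centre, so I = 0.16284 kg·m².
Thin ring: I_cm = MR² = (4.73)(0.146)² = 0.10082 kg·m²; centre at d = 0.3895 + 0.146 = 0.5355 m, so I = I_cm + Md² gives I = 0.10082 + (4.73)(0.5355)² = 1.4572 kg·m².
Spherical shell: I_cm = (2/3)MR² = (2/3)(4.52)(0.0412)² = 0.005115 kg·m²; centre at d = 0.3895 + 0.146 + 0.146 + 0.0412 = 0.7227 m, so I = I_cm + Md² gives I = 0.005115 + (4.52)(0.7227)² = 2.3659 kg·m².
Solid disk: I_cm = (1/2)MR² = (1/2)(2.25)(0.212)² = 0.050562 kg·m²; centre at d = 0.3895 + 0.146 + 0.146 + 0.0412 + 0.0412 + 0.212 = 0.9759 m, so I = I_cm + Md² gives I = 0.050562 + (2.25)(0.9759)² = 2.1934 kg·m².
Total I = 0.16284 + 1.4572 + 2.3659 + 2.1934 = 6.1793 kg·m².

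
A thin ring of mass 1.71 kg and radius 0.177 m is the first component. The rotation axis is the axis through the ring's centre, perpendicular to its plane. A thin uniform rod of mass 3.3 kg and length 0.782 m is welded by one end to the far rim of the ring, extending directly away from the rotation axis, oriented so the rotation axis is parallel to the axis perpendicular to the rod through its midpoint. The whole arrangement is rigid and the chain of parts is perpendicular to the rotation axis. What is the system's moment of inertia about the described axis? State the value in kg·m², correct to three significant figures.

1.29

Thin ring: I_cm = MR² = (1.71)(0.177)² = 0.053573 kg·m²; axis through the centre, so I = 0.053573 kg·m².
Thin rod: I_cm = (1/12)ML² = (1/12)(3.3)(0.782)² = 0.16817 kg·m²; centre at d = 0.177 + 0.391 = 0.568 m, so I = I_cm + Md² gives I = 0.16817 + (3.3)(0.568)² = 1.2328 kg·m².
Total I = 0.053573 + 1.2328 = 1.2864 kg·m².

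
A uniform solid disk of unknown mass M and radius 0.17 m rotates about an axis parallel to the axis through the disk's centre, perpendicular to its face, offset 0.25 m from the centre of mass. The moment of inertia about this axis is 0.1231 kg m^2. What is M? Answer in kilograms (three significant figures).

I = I_cm + Md² = (1/2)MR² + Md² = M·[0.5·(0.17)² + (0.25)²] = M·0.07695.
So M = 0.1231 / 0.07695 = 1.5997 kg.

1.60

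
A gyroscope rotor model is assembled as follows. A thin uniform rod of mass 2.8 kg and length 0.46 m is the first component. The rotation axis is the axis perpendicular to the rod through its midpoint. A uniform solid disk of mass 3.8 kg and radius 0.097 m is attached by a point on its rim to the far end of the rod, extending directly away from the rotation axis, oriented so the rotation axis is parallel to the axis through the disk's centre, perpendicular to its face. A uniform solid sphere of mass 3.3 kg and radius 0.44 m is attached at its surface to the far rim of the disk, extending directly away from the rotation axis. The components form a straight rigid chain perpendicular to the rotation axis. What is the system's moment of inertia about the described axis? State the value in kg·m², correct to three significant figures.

Thin rod: I_cm = (1/12)ML² = (1/12)(2.8)(0.46)² = 0.049373 kg·m²; axis through the centre, so I = 0.049373 kg·m².
Solid disk: I_cm = (1/2)MR² = (1/2)(3.8)(0.097)² = 0.017877 kg·m²; centre at d = 0.23 + 0.097 = 0.327 m, so the parallel axis theorem gives I = 0.017877 + (3.8)(0.327)² = 0.42421 kg·m².
Solid sphere: I_cm = (2/5)MR² = (2/5)(3.3)(0.44)² = 0.25555 kg·m²; centre at d = 0.23 + 0.097 + 0.097 + 0.44 = 0.864 m, so the parallel axis theorem gives I = 0.25555 + (3.3)(0.864)² = 2.719 kg·m².
Total I = 0.049373 + 0.42421 + 2.719 = 3.1926 kg·m².

3.19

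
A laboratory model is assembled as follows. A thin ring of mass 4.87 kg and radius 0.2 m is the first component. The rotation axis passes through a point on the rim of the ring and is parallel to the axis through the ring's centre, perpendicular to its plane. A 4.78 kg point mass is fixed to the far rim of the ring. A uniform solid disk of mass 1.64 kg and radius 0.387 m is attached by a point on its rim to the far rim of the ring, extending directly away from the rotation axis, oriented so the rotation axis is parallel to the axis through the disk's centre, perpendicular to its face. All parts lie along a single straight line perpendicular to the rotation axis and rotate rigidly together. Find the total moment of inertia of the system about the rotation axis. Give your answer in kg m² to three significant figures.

2.29

Thin ring: I_cm = MR² = (4.87)(0.2)² = 0.1948 kg m²; centre at d = 0.2 m, so the parallel axis theorem gives I = 0.1948 + (4.87)(0.2)² = 0.3896 kg m².
Point mass: I_cm = 0; centre at d = 0.2 + 0.2 = 0.4 m, so the parallel axis theorem gives I = 0 + (4.78)(0.4)² = 0.7648 kg m².
Solid disk: I_cm = (1/2)MR² = (1/2)(1.64)(0.387)² = 0.12281 kg m²; centre at d = 0.2 + 0.2 + 0.387 = 0.787 m, so the parallel axis theorem gives I = 0.12281 + (1.64)(0.787)² = 1.1386 kg m².
Total I = 0.3896 + 0.7648 + 1.1386 = 2.293 kg m².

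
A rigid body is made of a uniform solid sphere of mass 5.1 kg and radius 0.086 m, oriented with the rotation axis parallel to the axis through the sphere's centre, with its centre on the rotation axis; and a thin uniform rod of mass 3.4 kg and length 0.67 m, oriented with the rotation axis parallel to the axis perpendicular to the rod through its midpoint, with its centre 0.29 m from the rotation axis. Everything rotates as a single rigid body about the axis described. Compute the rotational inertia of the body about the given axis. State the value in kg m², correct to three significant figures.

0.428

Solid sphere: I_cm = (2/5)MR² = (2/5)(5.1)(0.086)² = 0.015088 kg m²; axis through the centre, so I = 0.015088 kg m².
Thin rod: I_cm = (1/12)ML² = (1/12)(3.4)(0.67)² = 0.12719 kg m²; centre at d = 0.29 m, so I = I_cm + Md² gives I = 0.12719 + (3.4)(0.29)² = 0.41313 kg m².
Total I = 0.015088 + 0.41313 = 0.42822 kg m².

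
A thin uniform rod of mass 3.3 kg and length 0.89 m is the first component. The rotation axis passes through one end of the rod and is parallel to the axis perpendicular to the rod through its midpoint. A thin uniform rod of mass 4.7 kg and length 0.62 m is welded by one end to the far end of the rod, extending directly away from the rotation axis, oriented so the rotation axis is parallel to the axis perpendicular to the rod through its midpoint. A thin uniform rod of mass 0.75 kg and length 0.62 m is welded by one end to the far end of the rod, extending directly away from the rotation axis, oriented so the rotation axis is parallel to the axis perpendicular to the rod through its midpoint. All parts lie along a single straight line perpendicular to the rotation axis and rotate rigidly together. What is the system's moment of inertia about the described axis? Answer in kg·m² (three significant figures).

Thin rod: I_cm = (1/12)ML² = (1/12)(3.3)(0.89)² = 0.21783 kg·m²; centre at d = 0.445 m, so the parallel axis theorem gives I = 0.21783 + (3.3)(0.445)² = 0.87131 kg·m².
Thin rod: I_cm = (1/12)ML² = (1/12)(4.7)(0.62)² = 0.15056 kg·m²; centre at d = 0.445 + 0.445 + 0.31 = 1.2 m, so the parallel axis theorem gives I = 0.15056 + (4.7)(1.2)² = 6.9186 kg·m².
Thin rod: I_cm = (1/12)ML² = (1/12)(0.75)(0.62)² = 0.024025 kg·m²; centre at d = 0.445 + 0.445 + 0.31 + 0.31 + 0.31 = 1.82 m, so the parallel axis theorem gives I = 0.024025 + (0.75)(1.82)² = 2.5083 kg·m².
Total I = 0.87131 + 6.9186 + 2.5083 = 10.298 kg·m².

10.3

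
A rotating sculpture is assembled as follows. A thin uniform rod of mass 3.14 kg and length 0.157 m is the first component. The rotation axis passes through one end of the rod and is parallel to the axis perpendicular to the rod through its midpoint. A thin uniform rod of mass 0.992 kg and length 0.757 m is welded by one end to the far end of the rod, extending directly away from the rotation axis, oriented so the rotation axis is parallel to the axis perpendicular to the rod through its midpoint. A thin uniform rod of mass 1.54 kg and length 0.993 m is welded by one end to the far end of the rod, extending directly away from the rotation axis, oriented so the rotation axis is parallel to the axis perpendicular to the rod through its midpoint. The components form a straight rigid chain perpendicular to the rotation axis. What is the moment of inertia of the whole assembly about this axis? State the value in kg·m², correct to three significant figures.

Thin rod: I_cm = (1/12)ML² = (1/12)(3.14)(0.157)² = 0.0064498 kg·m²; centre at d = 0.0785 m, so the parallel axis theorem gives I = 0.0064498 + (3.14)(0.0785)² = 0.025799 kg·m².
Thin rod: I_cm = (1/12)ML² = (1/12)(0.992)(0.757)² = 0.047372 kg·m²; centre at d = 0.0785 + 0.0785 + 0.3785 = 0.5355 m, so the parallel axis theorem gives I = 0.047372 + (0.992)(0.5355)² = 0.33184 kg·m².
Thin rod: I_cm = (1/12)ML² = (1/12)(1.54)(0.993)² = 0.12654 kg·m²; centre at d = 0.0785 + 0.0785 + 0.3785 + 0.3785 + 0.4965 = 1.4105 m, so the parallel axis theorem gives I = 0.12654 + (1.54)(1.4105)² = 3.1904 kg·m².
Total I = 0.025799 + 0.33184 + 3.1904 = 3.548 kg·m².

3.55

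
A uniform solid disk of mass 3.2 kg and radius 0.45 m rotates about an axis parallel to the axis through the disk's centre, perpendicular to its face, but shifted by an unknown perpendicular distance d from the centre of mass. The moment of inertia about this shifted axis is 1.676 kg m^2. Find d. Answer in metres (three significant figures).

0.650

About the centre-of-mass axis, I_cm = (1/2)MR² = (1/2)(3.2)(0.45)² = 0.324 kg m^2.
Parallel axis theorem: I = I_cm + Md², so Md² = 1.676 − 0.324 = 1.352 kg m^2.
d = √(1.352 / 3.2) = 0.65 m.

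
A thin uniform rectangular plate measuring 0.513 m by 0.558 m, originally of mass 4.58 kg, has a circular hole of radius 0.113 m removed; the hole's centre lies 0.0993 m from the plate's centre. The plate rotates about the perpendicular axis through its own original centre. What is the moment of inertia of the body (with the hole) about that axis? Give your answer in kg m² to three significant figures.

0.209

Unpierced body about its centre: I₀ = (1/12)M(a²+b²) = (1/12)(4.58)[(0.513)² + (0.558)²] = 0.21928 kg m².
The removed disk has mass m = M·πr²/(ab) = (4.58)·π(0.113)²/(0.513·0.558) = 0.64183 kg (same uniform areal density).
Its moment of inertia about the rotation axis (parallel-axis theorem): I_hole = (1/2)mr² + md² = (1/2)(0.64183)(0.113)² + (0.64183)(0.0993)² = 0.010427 kg m².
Treating the hole as negative mass, I = I₀ − I_hole = 0.21928 − 0.010427 = 0.20885 kg m².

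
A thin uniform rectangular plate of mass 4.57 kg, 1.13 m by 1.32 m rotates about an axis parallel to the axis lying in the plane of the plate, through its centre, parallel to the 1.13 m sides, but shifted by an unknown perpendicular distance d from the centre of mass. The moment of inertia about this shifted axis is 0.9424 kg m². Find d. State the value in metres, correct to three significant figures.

0.247

About the centre-of-mass axis, I_cm = (1/12)Mb² = (1/12)(4.57)(1.32)² = 0.66356 kg m².
Parallel axis theorem: I = I_cm + Md², so Md² = 0.9424 − 0.66356 = 0.27884 kg m².
d = √(0.27884 / 4.57) = 0.24701 m.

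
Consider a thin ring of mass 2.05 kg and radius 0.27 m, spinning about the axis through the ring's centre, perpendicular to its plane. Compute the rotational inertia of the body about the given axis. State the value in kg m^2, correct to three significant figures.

I_cm = MR² = (2.05)(0.27)² = 0.14944 kg m^2; axis through the centre, so I = 0.14944 kg m^2.

0.149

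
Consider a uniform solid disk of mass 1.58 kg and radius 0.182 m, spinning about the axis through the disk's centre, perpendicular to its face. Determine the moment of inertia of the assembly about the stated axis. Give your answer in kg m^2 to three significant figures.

0.0262

I_cm = (1/2)MR² = (1/2)(1.58)(0.182)² = 0.026168 kg m^2; axis through the centre, so I = 0.026168 kg m^2.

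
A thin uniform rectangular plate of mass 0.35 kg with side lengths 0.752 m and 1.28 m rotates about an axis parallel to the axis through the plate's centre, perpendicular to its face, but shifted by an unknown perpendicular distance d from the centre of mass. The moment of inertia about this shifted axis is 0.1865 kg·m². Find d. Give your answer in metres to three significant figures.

About the centre-of-mass axis, I_cm = (1/12)M(a²+b²) = (1/12)(0.35)[(0.752)² + (1.28)²] = 0.064281 kg·m².
Parallel axis theorem: I = I_cm + Md², so Md² = 0.1865 − 0.064281 = 0.12222 kg·m².
d = √(0.12222 / 0.35) = 0.59093 m.

0.591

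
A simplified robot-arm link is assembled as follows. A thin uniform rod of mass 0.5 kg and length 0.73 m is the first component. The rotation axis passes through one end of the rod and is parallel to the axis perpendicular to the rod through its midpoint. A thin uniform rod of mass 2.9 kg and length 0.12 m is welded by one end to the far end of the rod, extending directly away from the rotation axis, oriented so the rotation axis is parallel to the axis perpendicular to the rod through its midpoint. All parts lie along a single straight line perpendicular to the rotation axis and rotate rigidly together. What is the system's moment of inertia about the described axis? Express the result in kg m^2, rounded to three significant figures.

Thin rod: I_cm = (1/12)ML² = (1/12)(0.5)(0.73)² = 0.022204 kg m^2; centre at d = 0.365 m, so I = I_cm + Md² gives I = 0.022204 + (0.5)(0.365)² = 0.088817 kg m^2.
Thin rod: I_cm = (1/12)ML² = (1/12)(2.9)(0.12)² = 0.00348 kg m^2; centre at d = 0.365 + 0.365 + 0.06 = 0.79 m, so I = I_cm + Md² gives I = 0.00348 + (2.9)(0.79)² = 1.8134 kg m^2.
Total I = 0.088817 + 1.8134 = 1.9022 kg m^2.

1.90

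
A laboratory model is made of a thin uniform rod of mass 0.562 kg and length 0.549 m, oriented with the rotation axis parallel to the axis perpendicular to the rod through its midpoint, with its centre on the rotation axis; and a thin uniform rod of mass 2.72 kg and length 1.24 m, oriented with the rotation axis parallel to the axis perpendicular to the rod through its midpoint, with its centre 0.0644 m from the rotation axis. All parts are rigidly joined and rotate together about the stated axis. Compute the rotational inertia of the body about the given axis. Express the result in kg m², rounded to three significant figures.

Thin rod: I_cm = (1/12)ML² = (1/12)(0.562)(0.549)² = 0.014116 kg m²; axis through the centre, so I = 0.014116 kg m².
Thin rod: I_cm = (1/12)ML² = (1/12)(2.72)(1.24)² = 0.34852 kg m²; centre at d = 0.0644 m, so the parallel axis theorem gives I = 0.34852 + (2.72)(0.0644)² = 0.3598 kg m².
Total I = 0.014116 + 0.3598 = 0.37392 kg m².

0.374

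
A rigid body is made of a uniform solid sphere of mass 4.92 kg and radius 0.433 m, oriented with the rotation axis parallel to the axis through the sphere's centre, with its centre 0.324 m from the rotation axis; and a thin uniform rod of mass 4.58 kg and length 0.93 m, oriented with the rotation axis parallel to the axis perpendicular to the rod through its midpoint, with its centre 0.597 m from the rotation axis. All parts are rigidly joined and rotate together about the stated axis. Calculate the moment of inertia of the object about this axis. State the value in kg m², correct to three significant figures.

Solid sphere: I_cm = (2/5)MR² = (2/5)(4.92)(0.433)² = 0.36898 kg m²; centre at d = 0.324 m, so I = I_cm + Md² gives I = 0.36898 + (4.92)(0.324)² = 0.88546 kg m².
Thin rod: I_cm = (1/12)ML² = (1/12)(4.58)(0.93)² = 0.3301 kg m²; centre at d = 0.597 m, so I = I_cm + Md² gives I = 0.3301 + (4.58)(0.597)² = 1.9625 kg m².
Total I = 0.88546 + 1.9625 = 2.8479 kg m².

2.85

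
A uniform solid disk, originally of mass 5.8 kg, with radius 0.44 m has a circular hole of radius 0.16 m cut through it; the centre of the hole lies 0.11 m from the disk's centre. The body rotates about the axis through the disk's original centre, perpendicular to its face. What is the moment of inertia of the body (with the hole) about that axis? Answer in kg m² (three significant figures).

Unpierced body about its centre: I₀ = (1/2)MR² = (1/2)(5.8)(0.44)² = 0.56144 kg m².
The removed disk has mass m = M·(r/R)² = (5.8)(0.16/0.44)² = 0.76694 kg (same uniform areal density).
Its moment of inertia about the rotation axis (parallel-axis theorem): I_hole = (1/2)mr² + md² = (1/2)(0.76694)(0.16)² + (0.76694)(0.11)² = 0.019097 kg m².
Treating the hole as negative mass, I = I₀ − I_hole = 0.56144 − 0.019097 = 0.54234 kg m².

0.542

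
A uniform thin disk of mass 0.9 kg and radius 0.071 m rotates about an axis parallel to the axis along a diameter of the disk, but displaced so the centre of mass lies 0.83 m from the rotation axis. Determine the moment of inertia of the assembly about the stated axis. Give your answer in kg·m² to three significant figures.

I_cm = (1/4)MR² = (1/4)(0.9)(0.071)² = 0.0011342 kg·m²; centre at d = 0.83 m, so I = I_cm + Md² gives I = 0.0011342 + (0.9)(0.83)² = 0.62114 kg·m².

0.621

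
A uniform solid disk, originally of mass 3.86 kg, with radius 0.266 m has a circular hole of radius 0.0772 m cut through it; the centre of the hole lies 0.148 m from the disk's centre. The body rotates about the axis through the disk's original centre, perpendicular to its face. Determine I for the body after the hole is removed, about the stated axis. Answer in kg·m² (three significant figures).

0.128

Unpierced body about its centre: I₀ = (1/2)MR² = (1/2)(3.86)(0.266)² = 0.13656 kg·m².
The removed disk has mass m = M·(r/R)² = (3.86)(0.0772/0.266)² = 0.32513 kg (same uniform areal density).
Its moment of inertia about the rotation axis (parallel-axis theorem): I_hole = (1/2)mr² + md² = (1/2)(0.32513)(0.0772)² + (0.32513)(0.148)² = 0.0080905 kg·m².
Treating the hole as negative mass, I = I₀ − I_hole = 0.13656 − 0.0080905 = 0.12847 kg·m².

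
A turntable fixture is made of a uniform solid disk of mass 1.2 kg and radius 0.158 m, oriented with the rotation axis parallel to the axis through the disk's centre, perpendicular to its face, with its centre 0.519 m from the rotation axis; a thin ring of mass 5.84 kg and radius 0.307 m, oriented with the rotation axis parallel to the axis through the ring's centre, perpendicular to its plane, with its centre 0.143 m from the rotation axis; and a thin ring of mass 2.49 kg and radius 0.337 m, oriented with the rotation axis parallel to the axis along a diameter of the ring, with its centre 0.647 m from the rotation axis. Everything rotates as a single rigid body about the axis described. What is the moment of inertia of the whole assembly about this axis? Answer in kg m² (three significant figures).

2.19

Solid disk: I_cm = (1/2)MR² = (1/2)(1.2)(0.158)² = 0.014978 kg m²; centre at d = 0.519 m, so the parallel axis theorem gives I = 0.014978 + (1.2)(0.519)² = 0.33821 kg m².
Thin ring: I_cm = MR² = (5.84)(0.307)² = 0.55041 kg m²; centre at d = 0.143 m, so the parallel axis theorem gives I = 0.55041 + (5.84)(0.143)² = 0.66984 kg m².
Thin ring: I_cm = (1/2)MR² = (1/2)(2.49)(0.337)² = 0.14139 kg m²; centre at d = 0.647 m, so the parallel axis theorem gives I = 0.14139 + (2.49)(0.647)² = 1.1837 kg m².
Total I = 0.33821 + 0.66984 + 1.1837 = 2.1918 kg m².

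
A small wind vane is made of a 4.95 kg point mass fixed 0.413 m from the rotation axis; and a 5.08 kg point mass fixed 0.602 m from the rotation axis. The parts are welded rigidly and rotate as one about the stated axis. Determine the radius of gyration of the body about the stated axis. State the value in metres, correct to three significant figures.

Point mass: I_cm = 0; centre at d = 0.413 m, so I = I_cm + Md² gives I = 0 + (4.95)(0.413)² = 0.84432 kg m^2.
Point mass: I_cm = 0; centre at d = 0.602 m, so I = I_cm + Md² gives I = 0 + (5.08)(0.602)² = 1.841 kg m^2.
Total I = 2.6853 kg m^2; total mass M = 10.03 kg.
k = √(I/M) = √(2.6853/10.03) = 0.51743 m.

0.517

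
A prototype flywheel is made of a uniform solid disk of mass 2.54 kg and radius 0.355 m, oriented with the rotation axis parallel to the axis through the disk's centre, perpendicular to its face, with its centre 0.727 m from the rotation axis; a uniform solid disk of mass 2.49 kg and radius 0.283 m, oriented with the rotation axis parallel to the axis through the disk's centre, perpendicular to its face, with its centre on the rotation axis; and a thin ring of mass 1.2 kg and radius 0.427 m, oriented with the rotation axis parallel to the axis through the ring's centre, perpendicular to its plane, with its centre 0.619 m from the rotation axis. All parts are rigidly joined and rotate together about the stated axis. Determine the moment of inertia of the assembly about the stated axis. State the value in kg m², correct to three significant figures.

Solid disk: I_cm = (1/2)MR² = (1/2)(2.54)(0.355)² = 0.16005 kg m²; centre at d = 0.727 m, so I = I_cm + Md² gives I = 0.16005 + (2.54)(0.727)² = 1.5025 kg m².
Solid disk: I_cm = (1/2)MR² = (1/2)(2.49)(0.283)² = 0.099711 kg m²; axis through the centre, so I = 0.099711 kg m².
Thin ring: I_cm = MR² = (1.2)(0.427)² = 0.21879 kg m²; centre at d = 0.619 m, so I = I_cm + Md² gives I = 0.21879 + (1.2)(0.619)² = 0.67859 kg m².
Total I = 1.5025 + 0.099711 + 0.67859 = 2.2808 kg m².

2.28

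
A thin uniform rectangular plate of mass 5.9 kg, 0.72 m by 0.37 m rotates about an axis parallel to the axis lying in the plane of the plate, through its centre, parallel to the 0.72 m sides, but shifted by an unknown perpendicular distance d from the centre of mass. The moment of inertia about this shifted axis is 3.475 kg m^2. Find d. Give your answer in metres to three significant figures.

About the centre-of-mass axis, I_cm = (1/12)Mb² = (1/12)(5.9)(0.37)² = 0.067309 kg m^2.
Parallel axis theorem: I = I_cm + Md², so Md² = 3.475 − 0.067309 = 3.4077 kg m^2.
d = √(3.4077 / 5.9) = 0.75998 m.

0.760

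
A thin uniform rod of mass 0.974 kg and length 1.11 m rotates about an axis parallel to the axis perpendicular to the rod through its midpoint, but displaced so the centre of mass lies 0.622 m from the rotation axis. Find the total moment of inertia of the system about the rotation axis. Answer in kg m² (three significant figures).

I_cm = (1/12)ML² = (1/12)(0.974)(1.11)² = 0.10001 kg m²; centre at d = 0.622 m, so the parallel axis theorem gives I = 0.10001 + (0.974)(0.622)² = 0.47683 kg m².

0.477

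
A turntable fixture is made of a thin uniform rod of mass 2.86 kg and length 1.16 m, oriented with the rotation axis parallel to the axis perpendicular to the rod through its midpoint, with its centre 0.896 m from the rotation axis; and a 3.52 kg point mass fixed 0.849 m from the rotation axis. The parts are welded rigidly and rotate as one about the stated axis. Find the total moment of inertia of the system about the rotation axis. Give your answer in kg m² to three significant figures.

Thin rod: I_cm = (1/12)ML² = (1/12)(2.86)(1.16)² = 0.3207 kg m²; centre at d = 0.896 m, so I = I_cm + Md² gives I = 0.3207 + (2.86)(0.896)² = 2.6168 kg m².
Point mass: I_cm = 0; centre at d = 0.849 m, so I = I_cm + Md² gives I = 0 + (3.52)(0.849)² = 2.5372 kg m².
Total I = 2.6168 + 2.5372 = 5.154 kg m².

5.15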